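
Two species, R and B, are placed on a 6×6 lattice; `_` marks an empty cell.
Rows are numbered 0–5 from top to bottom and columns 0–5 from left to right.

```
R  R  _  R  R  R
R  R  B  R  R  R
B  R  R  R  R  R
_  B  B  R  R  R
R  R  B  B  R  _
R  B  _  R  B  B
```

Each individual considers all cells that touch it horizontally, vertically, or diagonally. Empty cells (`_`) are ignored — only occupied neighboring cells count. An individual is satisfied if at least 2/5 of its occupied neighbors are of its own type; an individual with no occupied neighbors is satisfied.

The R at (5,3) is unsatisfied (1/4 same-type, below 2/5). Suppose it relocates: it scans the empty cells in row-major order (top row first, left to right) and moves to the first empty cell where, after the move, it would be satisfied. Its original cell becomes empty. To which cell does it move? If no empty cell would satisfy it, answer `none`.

(0,2)

Vacating (5,3). Empty cells in order:
  (0,2): 4/5 same-type → satisfied — stop here.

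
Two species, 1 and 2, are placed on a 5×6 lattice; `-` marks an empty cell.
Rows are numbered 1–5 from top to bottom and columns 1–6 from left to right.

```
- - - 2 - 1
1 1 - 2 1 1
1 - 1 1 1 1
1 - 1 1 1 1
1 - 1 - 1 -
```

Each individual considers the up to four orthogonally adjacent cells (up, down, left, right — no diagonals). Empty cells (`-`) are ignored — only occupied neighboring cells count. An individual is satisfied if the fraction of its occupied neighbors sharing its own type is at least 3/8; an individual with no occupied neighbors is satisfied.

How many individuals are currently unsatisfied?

Row 1: (1,4)2 1/1 ok · (1,6)1 1/1 ok
Row 2: (2,1)1 2/2 ok · (2,2)1 1/1 ok · (2,4)2 1/3 unhappy · (2,5)1 2/3 ok · (2,6)1 3/3 ok
Row 3: (3,1)1 2/2 ok · (3,3)1 2/2 ok · (3,4)1 3/4 ok · (3,5)1 4/4 ok · (3,6)1 3/3 ok
Row 4: (4,1)1 2/2 ok · (4,3)1 3/3 ok · (4,4)1 3/3 ok · (4,5)1 4/4 ok · (4,6)1 2/2 ok
Row 5: (5,1)1 1/1 ok · (5,3)1 1/1 ok · (5,5)1 1/1 ok
Unsatisfied: (2,4) — 1 in total.

1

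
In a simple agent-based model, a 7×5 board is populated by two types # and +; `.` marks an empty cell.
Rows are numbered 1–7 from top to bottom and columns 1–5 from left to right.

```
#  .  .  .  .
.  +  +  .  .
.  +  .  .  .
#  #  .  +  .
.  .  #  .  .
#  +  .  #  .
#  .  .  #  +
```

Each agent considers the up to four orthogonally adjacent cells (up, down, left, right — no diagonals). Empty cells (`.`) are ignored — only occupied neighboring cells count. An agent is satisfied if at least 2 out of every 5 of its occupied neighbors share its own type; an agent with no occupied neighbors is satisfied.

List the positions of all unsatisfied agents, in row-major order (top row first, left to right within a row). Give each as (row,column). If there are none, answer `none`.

(6,2), (7,5)

Row 1: (1,1)# 0/0 ok
Row 2: (2,2)+ 2/2 ok · (2,3)+ 1/1 ok
Row 3: (3,2)+ 1/2 ok
Row 4: (4,1)# 1/1 ok · (4,2)# 1/2 ok · (4,4)+ 0/0 ok
Row 5: (5,3)# 0/0 ok
Row 6: (6,1)# 1/2 ok · (6,2)+ 0/1 unhappy · (6,4)# 1/1 ok
Row 7: (7,1)# 1/1 ok · (7,4)# 1/2 ok · (7,5)+ 0/1 unhappy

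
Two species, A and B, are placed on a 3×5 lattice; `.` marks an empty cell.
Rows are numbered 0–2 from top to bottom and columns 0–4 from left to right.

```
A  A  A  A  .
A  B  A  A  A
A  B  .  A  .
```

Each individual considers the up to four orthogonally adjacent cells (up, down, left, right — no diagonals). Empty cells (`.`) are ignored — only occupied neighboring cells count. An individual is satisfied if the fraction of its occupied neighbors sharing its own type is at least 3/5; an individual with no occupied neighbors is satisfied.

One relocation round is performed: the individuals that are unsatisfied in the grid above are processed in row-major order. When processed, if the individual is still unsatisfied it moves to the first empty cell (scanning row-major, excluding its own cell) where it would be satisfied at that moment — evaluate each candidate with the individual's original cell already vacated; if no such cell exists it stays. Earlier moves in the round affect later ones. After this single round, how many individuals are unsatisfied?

Initially unsatisfied (in order): (1,1), (2,0), (2,1).
  (1,1): no empty cell satisfies it; stays.
  (2,0) → (0,4).
  (2,1): now satisfied by earlier moves; stays.
Resulting grid:
A A A A A
A B A A A
. B . A .
Unsatisfied now: (1,0), (1,1).

2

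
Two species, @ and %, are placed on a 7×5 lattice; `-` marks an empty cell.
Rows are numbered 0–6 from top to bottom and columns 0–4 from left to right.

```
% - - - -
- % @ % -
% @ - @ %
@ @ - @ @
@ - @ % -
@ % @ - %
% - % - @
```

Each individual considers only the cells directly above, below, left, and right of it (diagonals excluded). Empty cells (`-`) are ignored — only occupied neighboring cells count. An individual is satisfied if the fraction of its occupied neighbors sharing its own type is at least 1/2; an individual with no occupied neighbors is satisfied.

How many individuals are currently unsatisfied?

15

Row 0: (0,0)% 0/0 ✓
Row 1: (1,1)% 0/2 ✗ · (1,2)@ 0/2 ✗ · (1,3)% 0/2 ✗
Row 2: (2,0)% 0/2 ✗ · (2,1)@ 1/3 ✗ · (2,3)@ 1/3 ✗ · (2,4)% 0/2 ✗
Row 3: (3,0)@ 2/3 ✓ · (3,1)@ 2/2 ✓ · (3,3)@ 2/3 ✓ · (3,4)@ 1/2 ✓
Row 4: (4,0)@ 2/2 ✓ · (4,2)@ 1/2 ✓ · (4,3)% 0/2 ✗
Row 5: (5,0)@ 1/3 ✗ · (5,1)% 0/2 ✗ · (5,2)@ 1/3 ✗ · (5,4)% 0/1 ✗
Row 6: (6,0)% 0/1 ✗ · (6,2)% 0/1 ✗ · (6,4)@ 0/1 ✗
Unsatisfied: (1,1), (1,2), (1,3), (2,0), (2,1), (2,3), (2,4), (4,3), (5,0), (5,1), (5,2), (5,4), (6,0), (6,2), (6,4) — 15 in total.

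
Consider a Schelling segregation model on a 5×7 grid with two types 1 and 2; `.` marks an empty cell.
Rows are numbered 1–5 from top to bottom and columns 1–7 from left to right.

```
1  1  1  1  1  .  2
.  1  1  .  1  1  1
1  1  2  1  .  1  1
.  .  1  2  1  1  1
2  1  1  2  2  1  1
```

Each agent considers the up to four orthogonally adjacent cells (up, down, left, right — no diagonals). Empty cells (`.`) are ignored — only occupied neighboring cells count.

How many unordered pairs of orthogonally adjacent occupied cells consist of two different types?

Scan each occupied cell's neighbors to the right and below so each pair is counted once.
Row 1: 1(1,1)–1(1,2)= 1(1,2)–1(1,3)= 1(1,2)–1(2,2)= 1(1,3)–1(1,4)= 1(1,3)–1(2,3)= 1(1,4)–1(1,5)= 1(1,5)–1(2,5)= 2(1,7)–1(2,7)≠  → 1/8 unlike.
Row 2: 1(2,2)–1(2,3)= 1(2,2)–1(3,2)= 1(2,3)–2(3,3)≠ 1(2,5)–1(2,6)= 1(2,6)–1(2,7)= 1(2,6)–1(3,6)= 1(2,7)–1(3,7)=  → 1/7 unlike.
Row 3: 1(3,1)–1(3,2)= 1(3,2)–2(3,3)≠ 2(3,3)–1(3,4)≠ 2(3,3)–1(4,3)≠ 1(3,4)–2(4,4)≠ 1(3,6)–1(3,7)= 1(3,6)–1(4,6)= 1(3,7)–1(4,7)=  → 4/8 unlike.
Row 4: 1(4,3)–2(4,4)≠ 1(4,3)–1(5,3)= 2(4,4)–1(4,5)≠ 2(4,4)–2(5,4)= 1(4,5)–1(4,6)= 1(4,5)–2(5,5)≠ 1(4,6)–1(4,7)= 1(4,6)–1(5,6)= 1(4,7)–1(5,7)=  → 3/9 unlike.
Row 5: 2(5,1)–1(5,2)≠ 1(5,2)–1(5,3)= 1(5,3)–2(5,4)≠ 2(5,4)–2(5,5)= 2(5,5)–1(5,6)≠ 1(5,6)–1(5,7)=  → 3/6 unlike.
Total adjacent occupied pairs: 38; unlike-type pairs: 12.

12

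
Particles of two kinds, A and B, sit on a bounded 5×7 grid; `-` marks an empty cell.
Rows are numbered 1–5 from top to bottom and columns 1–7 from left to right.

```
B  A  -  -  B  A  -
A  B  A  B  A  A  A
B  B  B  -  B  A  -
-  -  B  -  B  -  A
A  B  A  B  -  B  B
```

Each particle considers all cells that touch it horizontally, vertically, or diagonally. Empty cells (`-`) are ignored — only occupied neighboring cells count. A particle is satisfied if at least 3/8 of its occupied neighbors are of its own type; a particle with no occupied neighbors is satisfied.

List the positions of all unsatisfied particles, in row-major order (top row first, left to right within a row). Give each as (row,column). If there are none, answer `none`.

Row 1: (1,1)B 1/3 unhappy · (1,2)A 2/4 ok · (1,5)B 1/4 unhappy · (1,6)A 3/4 ok
Row 2: (2,1)A 1/5 unhappy · (2,2)B 4/7 ok · (2,3)A 1/5 unhappy · (2,4)B 3/5 ok · (2,5)A 3/6 ok · (2,6)A 4/6 ok · (2,7)A 3/3 ok
Row 3: (3,1)B 2/3 ok · (3,2)B 4/6 ok · (3,3)B 4/5 ok · (3,5)B 2/5 ok · (3,6)A 4/6 ok
Row 4: (4,3)B 4/5 ok · (4,5)B 3/4 ok · (4,7)A 1/3 unhappy
Row 5: (5,1)A 0/1 unhappy · (5,2)B 1/3 unhappy · (5,3)A 0/3 unhappy · (5,4)B 2/3 ok · (5,6)B 2/3 ok · (5,7)B 1/2 ok

(1,1), (1,5), (2,1), (2,3), (4,7), (5,1), (5,2), (5,3)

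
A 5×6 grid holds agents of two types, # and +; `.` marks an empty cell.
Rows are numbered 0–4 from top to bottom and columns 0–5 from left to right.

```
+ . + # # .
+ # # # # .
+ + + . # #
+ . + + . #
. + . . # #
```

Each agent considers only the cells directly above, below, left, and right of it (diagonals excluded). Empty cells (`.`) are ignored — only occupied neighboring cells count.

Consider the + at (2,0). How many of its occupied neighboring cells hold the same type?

Occupied neighbors of (2,0): (1,0)=+, (3,0)=+, (2,1)=+.
Same type (+): 3 of 3.

3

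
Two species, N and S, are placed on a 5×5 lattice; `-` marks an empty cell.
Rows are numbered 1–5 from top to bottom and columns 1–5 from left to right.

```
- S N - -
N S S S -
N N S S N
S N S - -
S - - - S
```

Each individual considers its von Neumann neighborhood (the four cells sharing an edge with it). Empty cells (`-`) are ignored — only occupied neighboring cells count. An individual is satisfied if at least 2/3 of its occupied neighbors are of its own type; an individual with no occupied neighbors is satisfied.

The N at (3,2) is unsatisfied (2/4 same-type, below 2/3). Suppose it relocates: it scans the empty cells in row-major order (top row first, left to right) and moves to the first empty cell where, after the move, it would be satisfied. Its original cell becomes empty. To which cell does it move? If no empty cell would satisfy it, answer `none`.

Vacating (3,2). Empty cells in order:
  (1,1): 1/2 same-type → still unsatisfied.
  (1,4): 1/2 same-type → still unsatisfied.
  (1,5): 0/0 same-type → satisfied — stop here.

(1,5)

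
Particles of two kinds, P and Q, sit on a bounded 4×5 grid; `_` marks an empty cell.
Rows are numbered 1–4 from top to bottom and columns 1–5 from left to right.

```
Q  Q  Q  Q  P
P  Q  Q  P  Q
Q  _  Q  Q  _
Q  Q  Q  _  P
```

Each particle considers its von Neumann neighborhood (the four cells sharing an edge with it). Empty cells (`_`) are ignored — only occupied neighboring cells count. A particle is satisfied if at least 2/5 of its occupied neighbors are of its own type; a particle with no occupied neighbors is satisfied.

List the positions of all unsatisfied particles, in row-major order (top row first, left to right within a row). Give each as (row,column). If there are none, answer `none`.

Row 1: (1,1)Q 1/2 ok · (1,2)Q 3/3 ok · (1,3)Q 3/3 ok · (1,4)Q 1/3 unhappy · (1,5)P 0/2 unhappy
Row 2: (2,1)P 0/3 unhappy · (2,2)Q 2/3 ok · (2,3)Q 3/4 ok · (2,4)P 0/4 unhappy · (2,5)Q 0/2 unhappy
Row 3: (3,1)Q 1/2 ok · (3,3)Q 3/3 ok · (3,4)Q 1/2 ok
Row 4: (4,1)Q 2/2 ok · (4,2)Q 2/2 ok · (4,3)Q 2/2 ok · (4,5)P 0/0 ok

(1,4), (1,5), (2,1), (2,4), (2,5)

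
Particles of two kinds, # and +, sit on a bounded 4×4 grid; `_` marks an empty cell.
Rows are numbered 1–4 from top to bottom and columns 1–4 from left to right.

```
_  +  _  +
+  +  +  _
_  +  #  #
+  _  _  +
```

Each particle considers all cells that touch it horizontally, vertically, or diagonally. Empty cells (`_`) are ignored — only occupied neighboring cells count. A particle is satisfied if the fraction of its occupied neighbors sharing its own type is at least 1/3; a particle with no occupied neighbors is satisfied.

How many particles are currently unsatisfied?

2

Row 1: (1,2)+ 3/3 ✓ · (1,4)+ 1/1 ✓
Row 2: (2,1)+ 3/3 ✓ · (2,2)+ 4/5 ✓ · (2,3)+ 4/6 ✓
Row 3: (3,2)+ 4/5 ✓ · (3,3)# 1/5 ✗ · (3,4)# 1/3 ✓
Row 4: (4,1)+ 1/1 ✓ · (4,4)+ 0/2 ✗
Unsatisfied: (3,3), (4,4) — 2 in total.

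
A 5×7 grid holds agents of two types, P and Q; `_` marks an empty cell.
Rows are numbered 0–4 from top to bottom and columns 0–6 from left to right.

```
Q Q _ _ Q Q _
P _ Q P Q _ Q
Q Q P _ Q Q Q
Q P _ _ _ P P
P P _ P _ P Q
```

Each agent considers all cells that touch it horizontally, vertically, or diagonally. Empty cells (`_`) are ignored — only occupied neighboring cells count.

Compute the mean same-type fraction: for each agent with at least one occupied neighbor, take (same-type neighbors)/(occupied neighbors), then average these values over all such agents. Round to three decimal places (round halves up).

(0,0)Q 1/2
(0,1)Q 2/3
(0,4)Q 2/3
(0,5)Q 3/3
(1,0)P 0/4
(1,2)Q 2/4
(1,3)P 1/5
(1,4)Q 4/5
(1,6)Q 3/3
(2,0)Q 2/4
(2,1)Q 3/6
(2,2)P 2/4
(2,4)Q 2/4
(2,5)Q 4/6
(2,6)Q 2/4
(3,0)Q 2/5
(3,1)P 3/6
(3,5)P 2/6
(3,6)P 2/5
(4,0)P 2/3
(4,1)P 2/3
(4,3)P — no occupied neighbors
(4,5)P 2/3
(4,6)Q 0/3
Sum over 23 agents: 1/2 + 2/3 + 2/3 + 3/3 + 0/4 + 2/4 + 1/5 + 4/5 + 3/3 + 2/4 + 3/6 + 2/4 + 2/4 + 4/6 + 2/4 + 2/5 + 3/6 + 2/6 + 2/5 + 2/3 + 2/3 + 2/3 + 0/3 = 182/15; mean = 182/15 ÷ 23 = 182/345 = 0.527536… → 0.528.

0.528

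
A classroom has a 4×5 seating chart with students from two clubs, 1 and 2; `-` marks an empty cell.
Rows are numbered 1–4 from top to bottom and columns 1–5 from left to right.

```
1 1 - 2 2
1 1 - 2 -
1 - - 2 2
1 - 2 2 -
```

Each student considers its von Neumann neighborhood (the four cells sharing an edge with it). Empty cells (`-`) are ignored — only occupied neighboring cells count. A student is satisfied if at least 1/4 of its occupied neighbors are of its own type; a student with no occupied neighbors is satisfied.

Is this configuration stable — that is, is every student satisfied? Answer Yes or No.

(1,1)1 2/2 ok
(1,2)1 2/2 ok
(1,4)2 2/2 ok
(1,5)2 1/1 ok
(2,1)1 3/3 ok
(2,2)1 2/2 ok
(2,4)2 2/2 ok
(3,1)1 2/2 ok
(3,4)2 3/3 ok
(3,5)2 1/1 ok
(4,1)1 1/1 ok
(4,3)2 1/1 ok
(4,4)2 2/2 ok
All meet the threshold, so the configuration is stable.

Yes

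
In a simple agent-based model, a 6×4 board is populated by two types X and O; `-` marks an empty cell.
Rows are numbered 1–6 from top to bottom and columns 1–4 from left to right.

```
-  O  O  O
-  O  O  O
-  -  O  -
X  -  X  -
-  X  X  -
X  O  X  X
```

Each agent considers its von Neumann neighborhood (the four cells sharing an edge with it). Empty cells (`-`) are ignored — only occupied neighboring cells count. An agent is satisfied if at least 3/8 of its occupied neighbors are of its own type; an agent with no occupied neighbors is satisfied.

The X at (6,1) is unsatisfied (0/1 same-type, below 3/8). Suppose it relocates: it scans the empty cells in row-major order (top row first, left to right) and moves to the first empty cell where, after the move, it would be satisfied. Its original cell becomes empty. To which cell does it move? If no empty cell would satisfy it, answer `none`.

Vacating (6,1). Empty cells in order:
  (1,1): 0/1 same-type → still unsatisfied.
  (2,1): 0/1 same-type → still unsatisfied.
  (3,1): 1/1 same-type → satisfied — stop here.

(3,1)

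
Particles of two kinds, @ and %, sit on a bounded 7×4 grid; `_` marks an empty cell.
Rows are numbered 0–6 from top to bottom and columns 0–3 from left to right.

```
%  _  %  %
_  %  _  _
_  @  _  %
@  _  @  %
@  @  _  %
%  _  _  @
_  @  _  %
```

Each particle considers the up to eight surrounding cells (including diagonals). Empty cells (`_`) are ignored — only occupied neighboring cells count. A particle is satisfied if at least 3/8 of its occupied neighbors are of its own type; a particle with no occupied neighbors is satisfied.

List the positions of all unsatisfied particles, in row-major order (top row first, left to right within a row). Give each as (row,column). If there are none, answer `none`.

Row 0: (0,0)% 1/1 ✓ · (0,2)% 2/2 ✓ · (0,3)% 1/1 ✓
Row 1: (1,1)% 2/3 ✓
Row 2: (2,1)@ 2/3 ✓ · (2,3)% 1/2 ✓
Row 3: (3,0)@ 3/3 ✓ · (3,2)@ 2/5 ✓ · (3,3)% 2/3 ✓
Row 4: (4,0)@ 2/3 ✓ · (4,1)@ 3/4 ✓ · (4,3)% 1/3 ✗
Row 5: (5,0)% 0/3 ✗ · (5,3)@ 0/2 ✗
Row 6: (6,1)@ 0/1 ✗ · (6,3)% 0/1 ✗

(4,3), (5,0), (5,3), (6,1), (6,3)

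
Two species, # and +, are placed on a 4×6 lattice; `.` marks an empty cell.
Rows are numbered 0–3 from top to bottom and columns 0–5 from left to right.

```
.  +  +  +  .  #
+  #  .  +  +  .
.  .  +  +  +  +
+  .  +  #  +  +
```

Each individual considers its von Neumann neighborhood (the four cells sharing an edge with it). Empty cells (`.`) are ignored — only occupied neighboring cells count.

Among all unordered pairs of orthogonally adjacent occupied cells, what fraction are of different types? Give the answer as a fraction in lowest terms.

5/18

Scan each occupied cell's neighbors to the right and below so each pair is counted once.
From row 0: 1 unlike of 4 pairs (running 1/4).
From row 1: 1 unlike of 4 pairs (running 2/8).
From row 2: 1 unlike of 7 pairs (running 3/15).
From row 3: 2 unlike of 3 pairs (running 5/18).
Total adjacent occupied pairs: 18; unlike-type pairs: 5.
5/18 is already in lowest terms.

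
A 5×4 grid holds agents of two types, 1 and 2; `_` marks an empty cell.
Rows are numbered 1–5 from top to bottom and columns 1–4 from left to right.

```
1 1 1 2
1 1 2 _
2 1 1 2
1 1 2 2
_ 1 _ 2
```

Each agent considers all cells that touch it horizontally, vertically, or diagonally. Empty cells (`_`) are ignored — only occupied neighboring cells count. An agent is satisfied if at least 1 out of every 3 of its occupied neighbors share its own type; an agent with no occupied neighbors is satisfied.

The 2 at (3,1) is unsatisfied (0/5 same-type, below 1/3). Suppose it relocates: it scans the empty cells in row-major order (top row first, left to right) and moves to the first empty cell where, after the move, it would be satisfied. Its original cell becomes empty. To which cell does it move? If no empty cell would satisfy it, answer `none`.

(2,4)

Vacating (3,1). Empty cells in order:
  (2,4): 3/5 same-type → satisfied — stop here.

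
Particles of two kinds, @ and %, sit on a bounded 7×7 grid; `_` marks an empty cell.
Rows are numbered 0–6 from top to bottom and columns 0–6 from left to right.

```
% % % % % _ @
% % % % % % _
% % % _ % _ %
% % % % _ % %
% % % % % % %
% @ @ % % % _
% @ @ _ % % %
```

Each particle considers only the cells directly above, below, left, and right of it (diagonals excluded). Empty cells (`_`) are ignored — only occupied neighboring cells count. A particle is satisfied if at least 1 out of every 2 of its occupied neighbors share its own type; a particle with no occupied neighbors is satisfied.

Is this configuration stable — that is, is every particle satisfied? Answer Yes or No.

(0,0)% 2/2 ok
(0,1)% 3/3 ok
(0,2)% 3/3 ok
(0,3)% 3/3 ok
(0,4)% 2/2 ok
(0,6)@ 0/0 ok
(1,0)% 3/3 ok
(1,1)% 4/4 ok
(1,2)% 4/4 ok
(1,3)% 3/3 ok
(1,4)% 4/4 ok
(1,5)% 1/1 ok
(2,0)% 3/3 ok
(2,1)% 4/4 ok
(2,2)% 3/3 ok
(2,4)% 1/1 ok
(2,6)% 1/1 ok
(3,0)% 3/3 ok
(3,1)% 4/4 ok
(3,2)% 4/4 ok
(3,3)% 2/2 ok
(3,5)% 2/2 ok
(3,6)% 3/3 ok
(4,0)% 3/3 ok
(4,1)% 3/4 ok
(4,2)% 3/4 ok
(4,3)% 4/4 ok
(4,4)% 3/3 ok
(4,5)% 4/4 ok
(4,6)% 2/2 ok
(5,0)% 2/3 ok
(5,1)@ 2/4 ok
(5,2)@ 2/4 ok
(5,3)% 2/3 ok
(5,4)% 4/4 ok
(5,5)% 3/3 ok
(6,0)% 1/2 ok
(6,1)@ 2/3 ok
(6,2)@ 2/2 ok
(6,4)% 2/2 ok
(6,5)% 3/3 ok
(6,6)% 1/1 ok
All meet the threshold, so the configuration is stable.

Yes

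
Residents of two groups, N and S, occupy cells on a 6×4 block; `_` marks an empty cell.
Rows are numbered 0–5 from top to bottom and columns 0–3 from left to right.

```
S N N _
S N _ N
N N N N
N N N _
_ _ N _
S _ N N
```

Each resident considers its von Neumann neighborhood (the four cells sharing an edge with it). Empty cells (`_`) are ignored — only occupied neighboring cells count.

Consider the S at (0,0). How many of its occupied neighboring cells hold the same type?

Occupied neighbors of (0,0): (1,0)=S, (0,1)=N.
Same type (S): 1 of 2.

1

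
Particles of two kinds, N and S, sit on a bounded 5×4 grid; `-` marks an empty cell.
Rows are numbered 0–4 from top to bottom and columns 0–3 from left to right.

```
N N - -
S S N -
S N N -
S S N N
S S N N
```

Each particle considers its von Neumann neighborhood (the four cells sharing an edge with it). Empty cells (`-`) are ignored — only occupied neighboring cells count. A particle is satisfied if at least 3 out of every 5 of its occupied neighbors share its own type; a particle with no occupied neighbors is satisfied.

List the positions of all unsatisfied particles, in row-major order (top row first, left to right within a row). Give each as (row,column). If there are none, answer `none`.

(0,0), (0,1), (1,1), (1,2), (2,1), (3,1)

(0,0)N 1/2 not
(0,1)N 1/2 not
(1,0)S 2/3 satisfied
(1,1)S 1/4 not
(1,2)N 1/2 not
(2,0)S 2/3 satisfied
(2,1)N 1/4 not
(2,2)N 3/3 satisfied
(3,0)S 3/3 satisfied
(3,1)S 2/4 not
(3,2)N 3/4 satisfied
(3,3)N 2/2 satisfied
(4,0)S 2/2 satisfied
(4,1)S 2/3 satisfied
(4,2)N 2/3 satisfied
(4,3)N 2/2 satisfied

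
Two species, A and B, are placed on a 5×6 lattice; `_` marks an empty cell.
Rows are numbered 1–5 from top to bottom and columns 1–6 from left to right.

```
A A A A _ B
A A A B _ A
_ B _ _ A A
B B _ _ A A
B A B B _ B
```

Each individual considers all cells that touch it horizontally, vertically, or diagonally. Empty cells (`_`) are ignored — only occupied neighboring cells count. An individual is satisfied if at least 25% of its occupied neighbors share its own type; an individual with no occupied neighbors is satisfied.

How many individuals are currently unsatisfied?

4

Row 1: (1,1)A 3/3 satisfied · (1,2)A 5/5 satisfied · (1,3)A 4/5 satisfied · (1,4)A 2/3 satisfied · (1,6)B 0/1 not
Row 2: (2,1)A 3/4 satisfied · (2,2)A 5/6 satisfied · (2,3)A 4/6 satisfied · (2,4)B 0/4 not · (2,6)A 2/3 satisfied
Row 3: (3,2)B 2/5 satisfied · (3,5)A 4/5 satisfied · (3,6)A 4/4 satisfied
Row 4: (4,1)B 3/4 satisfied · (4,2)B 4/5 satisfied · (4,5)A 3/5 satisfied · (4,6)A 3/4 satisfied
Row 5: (5,1)B 2/3 satisfied · (5,2)A 0/4 not · (5,3)B 2/3 satisfied · (5,4)B 1/2 satisfied · (5,6)B 0/2 not
Unsatisfied: (1,6), (2,4), (5,2), (5,6) — 4 in total.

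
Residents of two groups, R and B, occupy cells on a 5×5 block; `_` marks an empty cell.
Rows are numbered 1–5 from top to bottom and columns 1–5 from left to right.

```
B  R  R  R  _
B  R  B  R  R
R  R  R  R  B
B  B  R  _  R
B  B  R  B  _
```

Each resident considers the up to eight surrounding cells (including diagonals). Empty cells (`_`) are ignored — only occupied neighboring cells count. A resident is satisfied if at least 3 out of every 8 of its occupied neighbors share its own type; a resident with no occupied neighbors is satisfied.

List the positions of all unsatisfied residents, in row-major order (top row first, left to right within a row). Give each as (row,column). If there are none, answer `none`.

(1,1), (2,1), (2,3), (3,5), (4,5), (5,3), (5,4)

(1,1)B 1/3 unhappy
(1,2)R 2/5 ok
(1,3)R 4/5 ok
(1,4)R 3/4 ok
(2,1)B 1/5 unhappy
(2,2)R 5/8 ok
(2,3)B 0/8 unhappy
(2,4)R 5/7 ok
(2,5)R 3/4 ok
(3,1)R 2/5 ok
(3,2)R 4/8 ok
(3,3)R 5/7 ok
(3,4)R 5/7 ok
(3,5)B 0/4 unhappy
(4,1)B 3/5 ok
(4,2)B 3/8 ok
(4,3)R 4/7 ok
(4,5)R 1/3 unhappy
(5,1)B 3/3 ok
(5,2)B 3/5 ok
(5,3)R 1/4 unhappy
(5,4)B 0/3 unhappy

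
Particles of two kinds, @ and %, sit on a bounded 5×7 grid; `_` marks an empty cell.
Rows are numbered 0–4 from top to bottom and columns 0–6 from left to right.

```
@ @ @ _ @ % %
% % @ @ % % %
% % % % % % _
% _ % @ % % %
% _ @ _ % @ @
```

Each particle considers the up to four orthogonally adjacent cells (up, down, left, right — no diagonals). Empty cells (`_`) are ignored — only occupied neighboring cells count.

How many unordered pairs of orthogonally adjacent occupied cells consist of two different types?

Scan each occupied cell's neighbors to the right and below so each pair is counted once.
Row 0: @(0,0)–@(0,1)= @(0,0)–%(1,0)≠ @(0,1)–@(0,2)= @(0,1)–%(1,1)≠ @(0,2)–@(1,2)= @(0,4)–%(0,5)≠ @(0,4)–%(1,4)≠ %(0,5)–%(0,6)= %(0,5)–%(1,5)= %(0,6)–%(1,6)=  → 4/10 unlike.
Row 1: %(1,0)–%(1,1)= %(1,0)–%(2,0)= %(1,1)–@(1,2)≠ %(1,1)–%(2,1)= @(1,2)–@(1,3)= @(1,2)–%(2,2)≠ @(1,3)–%(1,4)≠ @(1,3)–%(2,3)≠ %(1,4)–%(1,5)= %(1,4)–%(2,4)= %(1,5)–%(1,6)= %(1,5)–%(2,5)=  → 4/12 unlike.
Row 2: %(2,0)–%(2,1)= %(2,0)–%(3,0)= %(2,1)–%(2,2)= %(2,2)–%(2,3)= %(2,2)–%(3,2)= %(2,3)–%(2,4)= %(2,3)–@(3,3)≠ %(2,4)–%(2,5)= %(2,4)–%(3,4)= %(2,5)–%(3,5)=  → 1/10 unlike.
Row 3: %(3,0)–%(4,0)= %(3,2)–@(3,3)≠ %(3,2)–@(4,2)≠ @(3,3)–%(3,4)≠ %(3,4)–%(3,5)= %(3,4)–%(4,4)= %(3,5)–%(3,6)= %(3,5)–@(4,5)≠ %(3,6)–@(4,6)≠  → 5/9 unlike.
Row 4: %(4,4)–@(4,5)≠ @(4,5)–@(4,6)=  → 1/2 unlike.
Total adjacent occupied pairs: 43; unlike-type pairs: 15.

15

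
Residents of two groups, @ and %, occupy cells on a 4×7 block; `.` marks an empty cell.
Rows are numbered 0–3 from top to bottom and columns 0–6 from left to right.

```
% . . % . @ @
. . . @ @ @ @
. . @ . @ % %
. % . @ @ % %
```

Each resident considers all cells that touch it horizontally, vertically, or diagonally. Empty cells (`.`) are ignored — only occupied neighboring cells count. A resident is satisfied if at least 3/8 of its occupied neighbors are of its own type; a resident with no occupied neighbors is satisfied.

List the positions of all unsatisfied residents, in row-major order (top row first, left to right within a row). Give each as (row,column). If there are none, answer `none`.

(0,0)% 0/0 satisfied
(0,3)% 0/2 not
(0,5)@ 4/4 satisfied
(0,6)@ 3/3 satisfied
(1,3)@ 3/4 satisfied
(1,4)@ 4/6 satisfied
(1,5)@ 5/7 satisfied
(1,6)@ 3/5 satisfied
(2,2)@ 2/3 satisfied
(2,4)@ 5/7 satisfied
(2,5)% 3/8 satisfied
(2,6)% 3/5 satisfied
(3,1)% 0/1 not
(3,3)@ 3/3 satisfied
(3,4)@ 2/4 satisfied
(3,5)% 3/5 satisfied
(3,6)% 3/3 satisfied

(0,3), (3,1)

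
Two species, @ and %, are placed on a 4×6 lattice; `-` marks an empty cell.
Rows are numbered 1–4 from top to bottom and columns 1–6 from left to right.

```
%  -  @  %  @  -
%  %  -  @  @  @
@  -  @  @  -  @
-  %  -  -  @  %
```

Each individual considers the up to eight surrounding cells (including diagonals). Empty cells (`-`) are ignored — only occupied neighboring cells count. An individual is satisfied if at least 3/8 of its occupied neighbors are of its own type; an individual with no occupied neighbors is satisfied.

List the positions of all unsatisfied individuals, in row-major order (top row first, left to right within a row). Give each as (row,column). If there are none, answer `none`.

(1,3), (1,4), (3,1), (4,2), (4,6)

Row 1: (1,1)% 2/2 satisfied · (1,3)@ 1/3 not · (1,4)% 0/4 not · (1,5)@ 3/4 satisfied
Row 2: (2,1)% 2/3 satisfied · (2,2)% 2/5 satisfied · (2,4)@ 5/6 satisfied · (2,5)@ 5/6 satisfied · (2,6)@ 3/3 satisfied
Row 3: (3,1)@ 0/3 not · (3,3)@ 2/4 satisfied · (3,4)@ 4/4 satisfied · (3,6)@ 3/4 satisfied
Row 4: (4,2)% 0/2 not · (4,5)@ 2/3 satisfied · (4,6)% 0/2 not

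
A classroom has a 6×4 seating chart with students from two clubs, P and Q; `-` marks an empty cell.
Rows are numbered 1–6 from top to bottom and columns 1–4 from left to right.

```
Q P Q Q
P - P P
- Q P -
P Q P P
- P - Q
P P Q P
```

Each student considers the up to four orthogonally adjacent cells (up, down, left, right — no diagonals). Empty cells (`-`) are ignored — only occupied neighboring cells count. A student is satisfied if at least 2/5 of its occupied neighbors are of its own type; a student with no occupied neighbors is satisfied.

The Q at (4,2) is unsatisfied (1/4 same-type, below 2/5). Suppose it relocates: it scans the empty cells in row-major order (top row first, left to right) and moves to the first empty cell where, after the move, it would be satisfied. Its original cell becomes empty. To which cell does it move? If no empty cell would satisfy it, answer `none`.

Vacating (4,2). Empty cells in order:
  (2,2): 1/4 same-type → still unsatisfied.
  (3,1): 1/3 same-type → still unsatisfied.
  (3,4): 0/3 same-type → still unsatisfied.
  (5,1): 0/3 same-type → still unsatisfied.
  (5,3): 2/4 same-type → satisfied — stop here.

(5,3)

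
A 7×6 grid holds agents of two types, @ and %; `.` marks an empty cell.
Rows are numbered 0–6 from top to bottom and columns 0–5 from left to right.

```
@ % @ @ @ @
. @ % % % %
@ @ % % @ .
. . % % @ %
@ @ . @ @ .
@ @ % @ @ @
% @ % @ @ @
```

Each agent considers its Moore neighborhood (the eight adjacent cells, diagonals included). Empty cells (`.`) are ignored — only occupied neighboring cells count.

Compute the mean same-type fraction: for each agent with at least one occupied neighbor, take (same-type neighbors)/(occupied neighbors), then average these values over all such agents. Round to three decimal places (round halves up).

0.536

(0,0)@ 1/2
(0,1)% 1/4
(0,2)@ 2/5
(0,3)@ 2/5
(0,4)@ 2/5
(0,5)@ 1/3
(1,1)@ 4/7
(1,2)% 4/8
(1,3)% 4/8
(1,4)% 3/7
(1,5)% 1/4
(2,0)@ 2/2
(2,1)@ 2/5
(2,2)% 5/7
(2,3)% 6/8
(2,4)@ 1/7
(3,2)% 3/6
(3,3)% 3/7
(3,4)@ 3/6
(3,5)% 0/3
(4,0)@ 3/3
(4,1)@ 3/5
(4,3)@ 4/7
(4,4)@ 5/7
(5,0)@ 4/5
(5,1)@ 4/7
(5,2)% 1/7
(5,3)@ 5/7
(5,4)@ 7/7
(5,5)@ 4/4
(6,0)% 0/3
(6,1)@ 2/5
(6,2)% 1/5
(6,3)@ 3/5
(6,4)@ 5/5
(6,5)@ 3/3
Sum over 36 agents: 1/2 + 1/4 + 2/5 + 2/5 + 2/5 + 1/3 + 4/7 + 4/8 + 4/8 + 3/7 + 1/4 + 2/2 + 2/5 + 5/7 + 6/8 + 1/7 + 3/6 + 3/7 + 3/6 + 0/3 + 3/3 + 3/5 + 4/7 + 5/7 + 4/5 + 4/7 + 1/7 + 5/7 + 7/7 + 4/4 + 0/3 + 2/5 + 1/5 + 3/5 + 5/5 + 3/3 = 1157/60; mean = 1157/60 ÷ 36 = 1157/2160 = 0.535648… → 0.536.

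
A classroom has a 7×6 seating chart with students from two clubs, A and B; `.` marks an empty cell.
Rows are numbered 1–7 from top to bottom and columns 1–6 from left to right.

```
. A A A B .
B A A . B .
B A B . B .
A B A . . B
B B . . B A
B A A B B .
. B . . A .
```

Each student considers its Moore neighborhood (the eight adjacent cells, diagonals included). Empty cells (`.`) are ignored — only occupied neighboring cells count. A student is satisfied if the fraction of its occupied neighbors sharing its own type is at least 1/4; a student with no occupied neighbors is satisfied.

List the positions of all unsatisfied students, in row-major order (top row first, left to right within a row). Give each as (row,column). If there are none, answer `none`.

Row 1: (1,2)A 3/4 ok · (1,3)A 4/4 ok · (1,4)A 2/4 ok · (1,5)B 1/2 ok
Row 2: (2,1)B 1/4 ok · (2,2)A 4/7 ok · (2,3)A 5/6 ok · (2,5)B 2/3 ok
Row 3: (3,1)B 2/5 ok · (3,2)A 4/8 ok · (3,3)B 1/5 unhappy · (3,5)B 2/2 ok
Row 4: (4,1)A 1/5 unhappy · (4,2)B 4/7 ok · (4,3)A 1/4 ok · (4,6)B 2/3 ok
Row 5: (5,1)B 3/5 ok · (5,2)B 3/7 ok · (5,5)B 3/4 ok · (5,6)A 0/3 unhappy
Row 6: (6,1)B 3/4 ok · (6,2)A 1/5 unhappy · (6,3)A 1/4 ok · (6,4)B 2/4 ok · (6,5)B 2/4 ok
Row 7: (7,2)B 1/3 ok · (7,5)A 0/2 unhappy

(3,3), (4,1), (5,6), (6,2), (7,5)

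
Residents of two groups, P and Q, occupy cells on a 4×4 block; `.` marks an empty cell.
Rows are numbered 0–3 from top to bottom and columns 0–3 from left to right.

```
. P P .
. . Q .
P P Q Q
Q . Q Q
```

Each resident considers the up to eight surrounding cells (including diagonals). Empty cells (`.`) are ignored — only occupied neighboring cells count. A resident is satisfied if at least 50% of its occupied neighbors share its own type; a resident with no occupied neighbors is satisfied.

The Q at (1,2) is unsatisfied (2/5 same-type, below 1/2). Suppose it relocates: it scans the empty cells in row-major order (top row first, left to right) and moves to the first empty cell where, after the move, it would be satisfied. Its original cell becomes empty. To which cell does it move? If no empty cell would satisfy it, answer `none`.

Vacating (1,2). Empty cells in order:
  (0,0): 0/1 same-type → still unsatisfied.
  (0,3): 0/1 same-type → still unsatisfied.
  (1,0): 0/3 same-type → still unsatisfied.
  (1,1): 1/5 same-type → still unsatisfied.
  (1,3): 2/3 same-type → satisfied — stop here.

(1,3)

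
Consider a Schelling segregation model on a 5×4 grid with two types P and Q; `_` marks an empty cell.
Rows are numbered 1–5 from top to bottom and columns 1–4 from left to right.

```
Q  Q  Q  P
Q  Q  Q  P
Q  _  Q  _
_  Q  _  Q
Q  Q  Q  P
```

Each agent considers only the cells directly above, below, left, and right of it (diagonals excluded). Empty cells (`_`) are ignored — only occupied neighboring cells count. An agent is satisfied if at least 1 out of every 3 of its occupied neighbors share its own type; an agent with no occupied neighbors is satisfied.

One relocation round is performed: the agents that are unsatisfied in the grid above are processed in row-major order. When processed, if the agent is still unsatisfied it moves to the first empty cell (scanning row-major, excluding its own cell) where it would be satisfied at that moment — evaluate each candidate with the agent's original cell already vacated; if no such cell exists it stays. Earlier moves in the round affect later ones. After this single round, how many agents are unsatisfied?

0

Initially unsatisfied (in order): (4,4), (5,4).
  (4,4) → (3,2).
  (5,4) → (3,4).
Resulting grid:
Q Q Q P
Q Q Q P
Q Q Q P
_ Q _ _
Q Q Q _
All satisfied now.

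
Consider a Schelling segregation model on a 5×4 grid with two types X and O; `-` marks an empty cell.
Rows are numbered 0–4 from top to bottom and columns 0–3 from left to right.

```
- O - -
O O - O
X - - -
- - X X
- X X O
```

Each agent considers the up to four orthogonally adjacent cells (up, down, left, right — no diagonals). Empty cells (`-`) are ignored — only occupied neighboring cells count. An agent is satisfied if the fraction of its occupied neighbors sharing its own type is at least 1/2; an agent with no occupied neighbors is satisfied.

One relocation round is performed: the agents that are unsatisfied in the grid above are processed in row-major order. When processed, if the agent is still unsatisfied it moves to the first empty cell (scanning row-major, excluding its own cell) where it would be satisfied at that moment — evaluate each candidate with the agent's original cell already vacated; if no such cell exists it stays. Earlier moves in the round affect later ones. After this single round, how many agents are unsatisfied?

0

Initially unsatisfied (in order): (2,0), (4,3).
  (2,0) → (2,2).
  (4,3) → (0,0).
Resulting grid:
O O - -
O O - O
- - X -
- - X X
- X X -
All satisfied now.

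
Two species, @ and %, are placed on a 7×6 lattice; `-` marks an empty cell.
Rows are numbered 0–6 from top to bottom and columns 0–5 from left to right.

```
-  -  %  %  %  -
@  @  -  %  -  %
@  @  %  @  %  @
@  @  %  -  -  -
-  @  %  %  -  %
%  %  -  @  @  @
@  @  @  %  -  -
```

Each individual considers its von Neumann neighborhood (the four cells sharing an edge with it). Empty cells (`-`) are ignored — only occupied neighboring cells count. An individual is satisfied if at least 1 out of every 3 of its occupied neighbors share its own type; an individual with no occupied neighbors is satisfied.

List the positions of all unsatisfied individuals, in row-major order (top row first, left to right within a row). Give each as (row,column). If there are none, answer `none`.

(0,2)% 1/1 satisfied
(0,3)% 3/3 satisfied
(0,4)% 1/1 satisfied
(1,0)@ 2/2 satisfied
(1,1)@ 2/2 satisfied
(1,3)% 1/2 satisfied
(1,5)% 0/1 not
(2,0)@ 3/3 satisfied
(2,1)@ 3/4 satisfied
(2,2)% 1/3 satisfied
(2,3)@ 0/3 not
(2,4)% 0/2 not
(2,5)@ 0/2 not
(3,0)@ 2/2 satisfied
(3,1)@ 3/4 satisfied
(3,2)% 2/3 satisfied
(4,1)@ 1/3 satisfied
(4,2)% 2/3 satisfied
(4,3)% 1/2 satisfied
(4,5)% 0/1 not
(5,0)% 1/2 satisfied
(5,1)% 1/3 satisfied
(5,3)@ 1/3 satisfied
(5,4)@ 2/2 satisfied
(5,5)@ 1/2 satisfied
(6,0)@ 1/2 satisfied
(6,1)@ 2/3 satisfied
(6,2)@ 1/2 satisfied
(6,3)% 0/2 not

(1,5), (2,3), (2,4), (2,5), (4,5), (6,3)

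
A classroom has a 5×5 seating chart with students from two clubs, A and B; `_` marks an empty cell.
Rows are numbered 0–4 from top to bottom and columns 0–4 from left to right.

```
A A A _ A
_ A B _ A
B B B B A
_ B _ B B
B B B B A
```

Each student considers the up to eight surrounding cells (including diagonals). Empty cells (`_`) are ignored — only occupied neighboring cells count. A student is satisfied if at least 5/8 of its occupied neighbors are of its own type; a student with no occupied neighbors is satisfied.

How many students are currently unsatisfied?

5

Row 0: (0,0)A 2/2 satisfied · (0,1)A 3/4 satisfied · (0,2)A 2/3 satisfied · (0,4)A 1/1 satisfied
Row 1: (1,1)A 3/7 not · (1,2)B 3/6 not · (1,4)A 2/3 satisfied
Row 2: (2,0)B 2/3 satisfied · (2,1)B 4/5 satisfied · (2,2)B 5/6 satisfied · (2,3)B 4/6 satisfied · (2,4)A 1/4 not
Row 3: (3,1)B 6/6 satisfied · (3,3)B 5/7 satisfied · (3,4)B 3/5 not
Row 4: (4,0)B 2/2 satisfied · (4,1)B 3/3 satisfied · (4,2)B 4/4 satisfied · (4,3)B 3/4 satisfied · (4,4)A 0/3 not
Unsatisfied: (1,1), (1,2), (2,4), (3,4), (4,4) — 5 in total.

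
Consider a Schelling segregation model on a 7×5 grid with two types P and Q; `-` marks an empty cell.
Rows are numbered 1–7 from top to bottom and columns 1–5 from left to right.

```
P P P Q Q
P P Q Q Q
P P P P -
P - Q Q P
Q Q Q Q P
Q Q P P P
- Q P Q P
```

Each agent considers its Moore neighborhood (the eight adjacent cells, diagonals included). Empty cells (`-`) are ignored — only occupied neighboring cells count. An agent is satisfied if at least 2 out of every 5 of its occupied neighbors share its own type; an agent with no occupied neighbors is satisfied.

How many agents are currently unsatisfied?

Row 1: (1,1)P 3/3 ✓ · (1,2)P 4/5 ✓ · (1,3)P 2/5 ✓ · (1,4)Q 4/5 ✓ · (1,5)Q 3/3 ✓
Row 2: (2,1)P 5/5 ✓ · (2,2)P 7/8 ✓ · (2,3)Q 2/8 ✗ · (2,4)Q 4/7 ✓ · (2,5)Q 3/4 ✓
Row 3: (3,1)P 4/4 ✓ · (3,2)P 5/7 ✓ · (3,3)P 3/7 ✓ · (3,4)P 2/7 ✗
Row 4: (4,1)P 2/4 ✓ · (4,3)Q 4/7 ✓ · (4,4)Q 3/7 ✓ · (4,5)P 2/4 ✓
Row 5: (5,1)Q 3/4 ✓ · (5,2)Q 5/7 ✓ · (5,3)Q 5/7 ✓ · (5,4)Q 3/8 ✗ · (5,5)P 3/5 ✓
Row 6: (6,1)Q 4/4 ✓ · (6,2)Q 5/7 ✓ · (6,3)P 2/8 ✗ · (6,4)P 5/8 ✓ · (6,5)P 3/5 ✓
Row 7: (7,2)Q 2/4 ✓ · (7,3)P 2/5 ✓ · (7,4)Q 0/5 ✗ · (7,5)P 2/3 ✓
Unsatisfied: (2,3), (3,4), (5,4), (6,3), (7,4) — 5 in total.

5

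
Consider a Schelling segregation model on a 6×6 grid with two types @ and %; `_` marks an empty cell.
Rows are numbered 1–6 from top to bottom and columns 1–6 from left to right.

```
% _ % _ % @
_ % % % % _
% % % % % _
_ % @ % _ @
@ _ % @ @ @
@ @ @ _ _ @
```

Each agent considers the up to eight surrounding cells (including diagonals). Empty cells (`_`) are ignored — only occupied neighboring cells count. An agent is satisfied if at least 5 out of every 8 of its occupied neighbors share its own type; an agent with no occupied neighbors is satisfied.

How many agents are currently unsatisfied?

(1,1)% 1/1 ✓
(1,3)% 3/3 ✓
(1,5)% 2/3 ✓
(1,6)@ 0/2 ✗
(2,2)% 6/6 ✓
(2,3)% 6/6 ✓
(2,4)% 7/7 ✓
(2,5)% 4/5 ✓
(3,1)% 3/3 ✓
(3,2)% 5/6 ✓
(3,3)% 7/8 ✓
(3,4)% 6/7 ✓
(3,5)% 4/5 ✓
(4,2)% 4/6 ✓
(4,3)@ 1/7 ✗
(4,4)% 4/7 ✗
(4,6)@ 2/3 ✓
(5,1)@ 2/3 ✓
(5,3)% 2/6 ✗
(5,4)@ 3/5 ✗
(5,5)@ 4/5 ✓
(5,6)@ 3/3 ✓
(6,1)@ 2/2 ✓
(6,2)@ 3/4 ✓
(6,3)@ 2/3 ✓
(6,6)@ 2/2 ✓
Unsatisfied: (1,6), (4,3), (4,4), (5,3), (5,4) — 5 in total.

5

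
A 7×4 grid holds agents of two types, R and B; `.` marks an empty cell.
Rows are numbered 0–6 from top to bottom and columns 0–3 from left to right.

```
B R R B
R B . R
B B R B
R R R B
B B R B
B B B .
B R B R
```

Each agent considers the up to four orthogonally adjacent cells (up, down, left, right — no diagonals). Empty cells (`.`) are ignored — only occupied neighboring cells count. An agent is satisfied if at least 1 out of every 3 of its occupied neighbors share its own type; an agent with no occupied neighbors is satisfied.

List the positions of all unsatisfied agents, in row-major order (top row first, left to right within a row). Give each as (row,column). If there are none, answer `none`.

(0,0)B 0/2 unhappy
(0,1)R 1/3 ok
(0,2)R 1/2 ok
(0,3)B 0/2 unhappy
(1,0)R 0/3 unhappy
(1,1)B 1/3 ok
(1,3)R 0/2 unhappy
(2,0)B 1/3 ok
(2,1)B 2/4 ok
(2,2)R 1/3 ok
(2,3)B 1/3 ok
(3,0)R 1/3 ok
(3,1)R 2/4 ok
(3,2)R 3/4 ok
(3,3)B 2/3 ok
(4,0)B 2/3 ok
(4,1)B 2/4 ok
(4,2)R 1/4 unhappy
(4,3)B 1/2 ok
(5,0)B 3/3 ok
(5,1)B 3/4 ok
(5,2)B 2/3 ok
(6,0)B 1/2 ok
(6,1)R 0/3 unhappy
(6,2)B 1/3 ok
(6,3)R 0/1 unhappy

(0,0), (0,3), (1,0), (1,3), (4,2), (6,1), (6,3)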